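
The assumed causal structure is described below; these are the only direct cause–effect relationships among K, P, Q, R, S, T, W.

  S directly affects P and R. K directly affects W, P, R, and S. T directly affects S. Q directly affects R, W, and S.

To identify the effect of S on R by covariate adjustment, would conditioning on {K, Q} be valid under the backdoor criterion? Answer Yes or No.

Backdoor paths from S to R (paths whose first edge points into S):
  P1: S <- Q -> R
  P2: S <- Q -> W <- K -> R
  P3: S <- K -> R
  P4: S <- K -> W <- Q -> R
Condition 1 (no descendant of S in the set): holds — descendants of S are {P, R}; none are in {K, Q}.
Condition 2 (every backdoor path blocked by {K, Q}):
  P1: blocked at fork node Q ∈ conditioning set.
  P2: blocked at fork node Q ∈ conditioning set.
  P3: blocked at fork node K ∈ conditioning set.
  P4: blocked at fork node K ∈ conditioning set.
{K, Q} satisfies the backdoor criterion.

Yes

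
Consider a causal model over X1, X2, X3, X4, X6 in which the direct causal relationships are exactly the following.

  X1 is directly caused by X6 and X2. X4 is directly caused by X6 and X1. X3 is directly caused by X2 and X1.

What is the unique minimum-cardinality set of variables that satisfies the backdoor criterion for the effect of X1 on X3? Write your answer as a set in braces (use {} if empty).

{X2}

Variables eligible for adjustment (non-descendants of X1, excluding X1 and X3): {X2, X6}.
Backdoor paths from X1 to X3:
  P1: X1 <- X2 -> X3
The empty set is not sufficient: P1 (X1 <- X2 -> X3) has no collider blocking it and no conditioned non-collider, so it is open.
Try {X2}:
  P1: blocked at fork node X2 ∈ conditioning set.
{X2} contains no descendant of X1 and blocks every backdoor path.
No other singleton works — e.g. {X6} leaves P1 open — so {X2} is the unique smallest valid adjustment set.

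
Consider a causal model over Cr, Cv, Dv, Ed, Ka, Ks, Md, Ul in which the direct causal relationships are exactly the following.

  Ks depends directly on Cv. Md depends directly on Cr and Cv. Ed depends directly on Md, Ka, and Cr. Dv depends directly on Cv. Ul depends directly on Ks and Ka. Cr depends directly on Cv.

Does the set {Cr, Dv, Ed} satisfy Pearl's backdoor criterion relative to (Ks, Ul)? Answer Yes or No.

No

Backdoor paths from Ks to Ul (paths whose first edge points into Ks):
  P1: Ks <- Cv -> Cr -> Md -> Ed <- Ka -> Ul
  P2: Ks <- Cv -> Cr -> Ed <- Ka -> Ul
  P3: Ks <- Cv -> Md <- Cr -> Ed <- Ka -> Ul
  P4: Ks <- Cv -> Md -> Ed <- Ka -> Ul
Condition 1 (no descendant of Ks in the set): holds — descendants of Ks are {Ul}; none are in {Cr, Dv, Ed}.
Condition 2 (every backdoor path blocked by {Cr, Dv, Ed}):
  P1: blocked at chain node Cr ∈ conditioning set.
  P2: blocked at chain node Cr ∈ conditioning set.
  P3: blocked at fork node Cr ∈ conditioning set.
  P4: open — collider(s) Ed are conditioned on (or have a conditioned descendant) and no non-collider on the path is in the set.
{Cr, Dv, Ed} does not satisfy the backdoor criterion.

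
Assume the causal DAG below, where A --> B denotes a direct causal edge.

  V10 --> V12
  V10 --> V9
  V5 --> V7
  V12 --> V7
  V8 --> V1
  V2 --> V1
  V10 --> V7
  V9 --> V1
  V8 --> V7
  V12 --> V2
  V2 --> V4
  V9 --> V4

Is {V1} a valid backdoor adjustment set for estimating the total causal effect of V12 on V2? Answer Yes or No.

No

Backdoor paths from V12 to V2 (paths whose first edge points into V12):
  P1: V12 <- V10 -> V9 -> V1 <- V2
  P2: V12 <- V10 -> V9 -> V4 <- V2
  P3: V12 <- V10 -> V7 <- V8 -> V1 <- V9 -> V4 <- V2
  P4: V12 <- V10 -> V7 <- V8 -> V1 <- V2
Condition 1 (no descendant of V12 in the set): FAILS — V1 is a descendant of V12.
Condition 2 (every backdoor path blocked by {V1}):
  P1: open — collider(s) V1 are conditioned on (or have a conditioned descendant) and no non-collider on the path is in the set.
  P2: blocked at collider V4 (neither it nor any descendant is in the conditioning set).
  P3: blocked at collider V7 (neither it nor any descendant is in the conditioning set).
  P4: blocked at collider V7 (neither it nor any descendant is in the conditioning set).
{V1} does not satisfy the backdoor criterion.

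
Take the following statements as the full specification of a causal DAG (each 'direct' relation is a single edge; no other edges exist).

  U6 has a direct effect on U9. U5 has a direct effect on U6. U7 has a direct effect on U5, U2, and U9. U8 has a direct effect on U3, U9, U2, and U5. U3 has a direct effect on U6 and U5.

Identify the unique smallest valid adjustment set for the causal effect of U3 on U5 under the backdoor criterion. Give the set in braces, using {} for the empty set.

{U8}

Variables eligible for adjustment (non-descendants of U3, excluding U3 and U5): {U2, U7, U8}.
Backdoor paths from U3 to U5:
  P1: U3 <- U8 -> U5
  P2: U3 <- U8 -> U2 <- U7 -> U5
  P3: U3 <- U8 -> U2 <- U7 -> U9 <- U6 <- U5
  P4: U3 <- U8 -> U9 <- U7 -> U5
  P5: U3 <- U8 -> U9 <- U6 <- U5
The empty set is not sufficient: P1 (U3 <- U8 -> U5) has no collider blocking it and no conditioned non-collider, so it is open.
Try {U8}:
  P1: blocked at fork node U8 ∈ conditioning set.
  P2: blocked at fork node U8 ∈ conditioning set.
  P3: blocked at fork node U8 ∈ conditioning set.
  P4: blocked at fork node U8 ∈ conditioning set.
  P5: blocked at fork node U8 ∈ conditioning set.
{U8} contains no descendant of U3 and blocks every backdoor path.
No other singleton works — e.g. {U7} leaves P1 open — so {U8} is the unique smallest valid adjustment set.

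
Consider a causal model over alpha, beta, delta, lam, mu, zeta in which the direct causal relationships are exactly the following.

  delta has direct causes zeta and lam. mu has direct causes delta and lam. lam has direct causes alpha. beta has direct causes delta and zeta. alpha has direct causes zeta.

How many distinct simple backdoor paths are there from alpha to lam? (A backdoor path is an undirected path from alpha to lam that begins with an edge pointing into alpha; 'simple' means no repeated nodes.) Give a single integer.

A backdoor path from alpha to lam is any simple undirected path whose first edge points into alpha (i.e. leaves alpha via a parent).
Parents of alpha: {zeta}.
Enumerating:
  P1: alpha <- zeta -> delta <- lam
  P2: alpha <- zeta -> delta -> mu <- lam
  P3: alpha <- zeta -> beta <- delta <- lam
  P4: alpha <- zeta -> beta <- delta -> mu <- lam
That exhausts the simple backdoor paths. Count: 4.

4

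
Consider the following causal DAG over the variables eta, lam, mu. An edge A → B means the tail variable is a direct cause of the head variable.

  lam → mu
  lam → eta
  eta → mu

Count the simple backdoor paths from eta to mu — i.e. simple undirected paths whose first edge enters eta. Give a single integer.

A backdoor path from eta to mu is any simple undirected path whose first edge points into eta (i.e. leaves eta via a parent).
Parents of eta: {lam}.
Enumerating:
  P1: eta <- lam -> mu
That exhausts the simple backdoor paths. Count: 1.

1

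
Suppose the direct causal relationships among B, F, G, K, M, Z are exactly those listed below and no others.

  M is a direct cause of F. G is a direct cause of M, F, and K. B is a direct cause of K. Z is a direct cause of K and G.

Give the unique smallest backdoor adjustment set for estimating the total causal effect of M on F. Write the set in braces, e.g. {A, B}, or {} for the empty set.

Variables eligible for adjustment (non-descendants of M, excluding M and F): {B, G, K, Z}.
Backdoor paths from M to F:
  P1: M <- G -> F
The empty set is not sufficient: P1 (M <- G -> F) has no collider blocking it and no conditioned non-collider, so it is open.
Try {G}:
  P1: blocked at fork node G ∈ conditioning set.
{G} contains no descendant of M and blocks every backdoor path.
No other singleton works — e.g. {B} leaves P1 open — so {G} is the unique smallest valid adjustment set.

{G}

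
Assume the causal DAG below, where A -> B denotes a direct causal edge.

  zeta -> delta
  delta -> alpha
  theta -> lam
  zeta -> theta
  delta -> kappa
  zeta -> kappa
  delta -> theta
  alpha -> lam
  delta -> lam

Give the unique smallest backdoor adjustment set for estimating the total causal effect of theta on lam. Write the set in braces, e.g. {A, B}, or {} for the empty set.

Variables eligible for adjustment (non-descendants of theta, excluding theta and lam): {alpha, delta, kappa, zeta}.
Backdoor paths from theta to lam:
  P1: theta <- zeta -> delta -> alpha -> lam
  P2: theta <- zeta -> delta -> lam
  P3: theta <- zeta -> kappa <- delta -> alpha -> lam
  P4: theta <- zeta -> kappa <- delta -> lam
  P5: theta <- delta -> alpha -> lam
  P6: theta <- delta -> lam
The empty set is not sufficient: P1 (theta <- zeta -> delta -> alpha -> lam) has no collider blocking it and no conditioned non-collider, so it is open.
Try {delta}:
  P1: blocked at chain node delta ∈ conditioning set.
  P2: blocked at chain node delta ∈ conditioning set.
  P3: blocked at collider kappa (neither it nor any descendant is in the conditioning set).
  P4: blocked at collider kappa (neither it nor any descendant is in the conditioning set).
  P5: blocked at fork node delta ∈ conditioning set.
  P6: blocked at fork node delta ∈ conditioning set.
{delta} contains no descendant of theta and blocks every backdoor path.
No other singleton works — e.g. {zeta} leaves P5 open — so {delta} is the unique smallest valid adjustment set.

{delta}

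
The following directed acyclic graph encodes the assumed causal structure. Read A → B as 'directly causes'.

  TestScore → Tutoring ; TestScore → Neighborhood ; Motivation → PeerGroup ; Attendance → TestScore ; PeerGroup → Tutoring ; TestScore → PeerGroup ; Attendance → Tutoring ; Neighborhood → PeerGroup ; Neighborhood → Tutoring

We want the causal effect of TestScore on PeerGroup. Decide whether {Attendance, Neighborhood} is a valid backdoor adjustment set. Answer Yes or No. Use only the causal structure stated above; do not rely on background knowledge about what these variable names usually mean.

No

Backdoor paths from TestScore to PeerGroup (paths whose first edge points into TestScore):
  P1: TestScore <- Attendance -> Tutoring <- Neighborhood -> PeerGroup
  P2: TestScore <- Attendance -> Tutoring <- PeerGroup
Condition 1 (no descendant of TestScore in the set): FAILS — Neighborhood is a descendant of TestScore.
Condition 2 (every backdoor path blocked by {Attendance, Neighborhood}):
  P1: blocked at fork node Attendance ∈ conditioning set.
  P2: blocked at fork node Attendance ∈ conditioning set.
{Attendance, Neighborhood} does not satisfy the backdoor criterion.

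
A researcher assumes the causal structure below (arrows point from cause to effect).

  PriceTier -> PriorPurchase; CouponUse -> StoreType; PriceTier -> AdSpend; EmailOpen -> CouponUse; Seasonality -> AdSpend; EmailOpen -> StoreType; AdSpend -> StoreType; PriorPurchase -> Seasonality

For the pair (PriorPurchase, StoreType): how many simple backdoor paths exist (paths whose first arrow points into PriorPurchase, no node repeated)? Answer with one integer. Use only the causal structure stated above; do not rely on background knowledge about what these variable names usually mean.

A backdoor path from PriorPurchase to StoreType is any simple undirected path whose first edge points into PriorPurchase (i.e. leaves PriorPurchase via a parent).
Parents of PriorPurchase: {PriceTier}.
Enumerating:
  P1: PriorPurchase <- PriceTier -> AdSpend -> StoreType
That exhausts the simple backdoor paths. Count: 1.

1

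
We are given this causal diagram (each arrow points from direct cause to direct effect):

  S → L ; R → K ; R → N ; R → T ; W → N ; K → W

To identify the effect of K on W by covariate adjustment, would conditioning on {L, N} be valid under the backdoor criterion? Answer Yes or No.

No

Backdoor paths from K to W (paths whose first edge points into K):
  P1: K <- R -> N <- W
Condition 1 (no descendant of K in the set): FAILS — N is a descendant of K.
Condition 2 (every backdoor path blocked by {L, N}):
  P1: open — collider(s) N are conditioned on (or have a conditioned descendant) and no non-collider on the path is in the set.
{L, N} does not satisfy the backdoor criterion.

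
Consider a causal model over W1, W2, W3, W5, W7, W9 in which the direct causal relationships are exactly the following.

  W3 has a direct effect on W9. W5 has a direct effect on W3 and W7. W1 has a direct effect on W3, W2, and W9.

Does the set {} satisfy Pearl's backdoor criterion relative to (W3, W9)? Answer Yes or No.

No

Backdoor paths from W3 to W9 (paths whose first edge points into W3):
  P1: W3 <- W1 -> W9
Condition 1 (no descendant of W3 in the set): holds — descendants of W3 are {W9}; none are in {}.
Condition 2 (every backdoor path blocked by {}):
  P1: open — no interior node is in the conditioning set.
{} does not satisfy the backdoor criterion.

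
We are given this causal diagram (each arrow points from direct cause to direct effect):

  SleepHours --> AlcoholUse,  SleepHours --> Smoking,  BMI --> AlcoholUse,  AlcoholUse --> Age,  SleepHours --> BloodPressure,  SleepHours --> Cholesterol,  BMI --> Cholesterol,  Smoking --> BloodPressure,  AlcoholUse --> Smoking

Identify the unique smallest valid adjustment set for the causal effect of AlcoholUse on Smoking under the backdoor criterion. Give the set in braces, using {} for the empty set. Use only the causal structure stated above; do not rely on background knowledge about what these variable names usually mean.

Variables eligible for adjustment (non-descendants of AlcoholUse, excluding AlcoholUse and Smoking): {BMI, Cholesterol, SleepHours}.
Backdoor paths from AlcoholUse to Smoking:
  P1: AlcoholUse <- SleepHours -> Smoking
  P2: AlcoholUse <- SleepHours -> BloodPressure <- Smoking
  P3: AlcoholUse <- BMI -> Cholesterol <- SleepHours -> Smoking
  P4: AlcoholUse <- BMI -> Cholesterol <- SleepHours -> BloodPressure <- Smoking
The empty set is not sufficient: P1 (AlcoholUse <- SleepHours -> Smoking) has no collider blocking it and no conditioned non-collider, so it is open.
Try {SleepHours}:
  P1: blocked at fork node SleepHours ∈ conditioning set.
  P2: blocked at fork node SleepHours ∈ conditioning set.
  P3: blocked at collider Cholesterol (neither it nor any descendant is in the conditioning set).
  P4: blocked at collider Cholesterol (neither it nor any descendant is in the conditioning set).
{SleepHours} contains no descendant of AlcoholUse and blocks every backdoor path.
No other singleton works — e.g. {BMI} leaves P1 open — so {SleepHours} is the unique smallest valid adjustment set.

{SleepHours}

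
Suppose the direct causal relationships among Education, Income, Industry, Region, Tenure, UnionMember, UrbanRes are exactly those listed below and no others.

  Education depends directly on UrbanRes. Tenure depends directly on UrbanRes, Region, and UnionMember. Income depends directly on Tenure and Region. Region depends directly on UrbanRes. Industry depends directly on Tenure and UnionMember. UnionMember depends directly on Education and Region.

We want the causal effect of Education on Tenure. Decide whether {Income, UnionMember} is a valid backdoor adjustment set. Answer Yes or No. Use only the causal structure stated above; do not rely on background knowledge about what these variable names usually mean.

Backdoor paths from Education to Tenure (paths whose first edge points into Education):
  P1: Education <- UrbanRes -> Region -> UnionMember -> Tenure
  P2: Education <- UrbanRes -> Region -> UnionMember -> Industry <- Tenure
  P3: Education <- UrbanRes -> Region -> Tenure
  P4: Education <- UrbanRes -> Region -> Income <- Tenure
  P5: Education <- UrbanRes -> Tenure
Condition 1 (no descendant of Education in the set): FAILS — Income and UnionMember are descendants of Education.
Condition 2 (every backdoor path blocked by {Income, UnionMember}):
  P1: blocked at chain node UnionMember ∈ conditioning set.
  P2: blocked at chain node UnionMember ∈ conditioning set.
  P3: open — no interior node is in the conditioning set.
  P4: open — collider(s) Income are conditioned on (or have a conditioned descendant) and no non-collider on the path is in the set.
  P5: open — no interior node is in the conditioning set.
{Income, UnionMember} does not satisfy the backdoor criterion.

No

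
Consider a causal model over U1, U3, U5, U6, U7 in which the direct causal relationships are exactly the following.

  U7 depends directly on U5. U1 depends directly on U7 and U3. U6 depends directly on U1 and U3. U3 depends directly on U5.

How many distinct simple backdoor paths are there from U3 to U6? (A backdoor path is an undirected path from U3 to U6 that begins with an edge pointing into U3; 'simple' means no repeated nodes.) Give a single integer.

1

A backdoor path from U3 to U6 is any simple undirected path whose first edge points into U3 (i.e. leaves U3 via a parent).
Parents of U3: {U5}.
Enumerating:
  P1: U3 <- U5 -> U7 -> U1 -> U6
That exhausts the simple backdoor paths. Count: 1.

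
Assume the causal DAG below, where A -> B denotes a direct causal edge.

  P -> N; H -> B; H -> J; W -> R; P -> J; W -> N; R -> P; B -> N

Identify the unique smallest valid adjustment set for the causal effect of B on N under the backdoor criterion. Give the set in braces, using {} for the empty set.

{}

Variables eligible for adjustment (non-descendants of B, excluding B and N): {H, J, P, R, W}.
Backdoor paths from B to N:
  P1: B <- H -> J <- P <- R <- W -> N
  P2: B <- H -> J <- P -> N
Each backdoor path contains an unconditioned collider, so every path is already blocked with the empty conditioning set:
  P1: blocked at collider J (neither it nor any descendant is in the conditioning set).
  P2: blocked at collider J (neither it nor any descendant is in the conditioning set).
The empty set is therefore the unique smallest valid set.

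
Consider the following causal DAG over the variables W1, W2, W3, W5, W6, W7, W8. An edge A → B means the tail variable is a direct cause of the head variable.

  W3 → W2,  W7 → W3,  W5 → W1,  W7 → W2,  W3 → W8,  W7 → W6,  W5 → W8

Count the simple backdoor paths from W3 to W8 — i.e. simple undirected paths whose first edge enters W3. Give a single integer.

A backdoor path from W3 to W8 is any simple undirected path whose first edge points into W3 (i.e. leaves W3 via a parent).
Parents of W3: {W7}.
No simple path from any parent of W3 reaches W8 without revisiting W3, so there are no backdoor paths.

0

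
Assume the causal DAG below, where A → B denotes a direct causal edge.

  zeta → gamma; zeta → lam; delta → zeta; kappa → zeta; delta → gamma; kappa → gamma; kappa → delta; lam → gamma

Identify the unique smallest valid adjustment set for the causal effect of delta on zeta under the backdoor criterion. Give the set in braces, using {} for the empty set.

{kappa}

Variables eligible for adjustment (non-descendants of delta, excluding delta and zeta): {kappa}.
Backdoor paths from delta to zeta:
  P1: delta <- kappa -> zeta
  P2: delta <- kappa -> gamma <- zeta
  P3: delta <- kappa -> gamma <- lam <- zeta
The empty set is not sufficient: P1 (delta <- kappa -> zeta) has no collider blocking it and no conditioned non-collider, so it is open.
Try {kappa}:
  P1: blocked at fork node kappa ∈ conditioning set.
  P2: blocked at fork node kappa ∈ conditioning set.
  P3: blocked at fork node kappa ∈ conditioning set.
{kappa} contains no descendant of delta and blocks every backdoor path.
{kappa} is the unique smallest valid adjustment set.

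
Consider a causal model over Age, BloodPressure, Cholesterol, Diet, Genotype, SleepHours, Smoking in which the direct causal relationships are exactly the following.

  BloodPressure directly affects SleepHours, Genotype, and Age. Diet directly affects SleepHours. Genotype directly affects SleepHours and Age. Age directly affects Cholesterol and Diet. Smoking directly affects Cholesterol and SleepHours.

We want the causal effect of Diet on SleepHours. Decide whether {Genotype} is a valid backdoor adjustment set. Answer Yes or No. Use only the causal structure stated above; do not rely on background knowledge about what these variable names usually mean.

Backdoor paths from Diet to SleepHours (paths whose first edge points into Diet):
  P1: Diet <- Age <- BloodPressure -> Genotype -> SleepHours
  P2: Diet <- Age <- BloodPressure -> SleepHours
  P3: Diet <- Age <- Genotype <- BloodPressure -> SleepHours
  P4: Diet <- Age <- Genotype -> SleepHours
  P5: Diet <- Age -> Cholesterol <- Smoking -> SleepHours
Condition 1 (no descendant of Diet in the set): holds — descendants of Diet are {SleepHours}; none are in {Genotype}.
Condition 2 (every backdoor path blocked by {Genotype}):
  P1: blocked at chain node Genotype ∈ conditioning set.
  P2: open — no interior node is in the conditioning set.
  P3: blocked at chain node Genotype ∈ conditioning set.
  P4: blocked at fork node Genotype ∈ conditioning set.
  P5: blocked at collider Cholesterol (neither it nor any descendant is in the conditioning set).
{Genotype} does not satisfy the backdoor criterion.

No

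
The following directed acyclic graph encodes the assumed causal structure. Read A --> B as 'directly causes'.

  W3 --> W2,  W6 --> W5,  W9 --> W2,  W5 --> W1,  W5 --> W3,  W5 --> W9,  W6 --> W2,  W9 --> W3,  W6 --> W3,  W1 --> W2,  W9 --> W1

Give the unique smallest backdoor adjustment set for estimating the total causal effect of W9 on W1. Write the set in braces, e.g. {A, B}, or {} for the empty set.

{W5}

Variables eligible for adjustment (non-descendants of W9, excluding W9 and W1): {W5, W6}.
Backdoor paths from W9 to W1:
  P1: W9 <- W5 <- W6 -> W3 -> W2 <- W1
  P2: W9 <- W5 <- W6 -> W2 <- W1
  P3: W9 <- W5 -> W3 <- W6 -> W2 <- W1
  P4: W9 <- W5 -> W3 -> W2 <- W1
  P5: W9 <- W5 -> W1
The empty set is not sufficient: P5 (W9 <- W5 -> W1) has no collider blocking it and no conditioned non-collider, so it is open.
Try {W5}:
  P1: blocked at chain node W5 ∈ conditioning set.
  P2: blocked at chain node W5 ∈ conditioning set.
  P3: blocked at fork node W5 ∈ conditioning set.
  P4: blocked at fork node W5 ∈ conditioning set.
  P5: blocked at fork node W5 ∈ conditioning set.
{W5} contains no descendant of W9 and blocks every backdoor path.
No other singleton works — e.g. {W6} leaves P5 open — so {W5} is the unique smallest valid adjustment set.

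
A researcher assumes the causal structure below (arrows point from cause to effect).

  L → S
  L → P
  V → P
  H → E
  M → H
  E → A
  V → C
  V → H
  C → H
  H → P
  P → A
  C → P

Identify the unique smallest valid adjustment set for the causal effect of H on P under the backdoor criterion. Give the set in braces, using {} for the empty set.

{C, V}

Variables eligible for adjustment (non-descendants of H, excluding H and P): {C, L, M, S, V}.
Backdoor paths from H to P:
  P1: H <- V -> C -> P
  P2: H <- V -> P
  P3: H <- C <- V -> P
  P4: H <- C -> P
The empty set is not sufficient: P1 (H <- V -> C -> P) has no collider blocking it and no conditioned non-collider, so it is open.
Try {C, V}:
  P1: blocked at fork node V ∈ conditioning set.
  P2: blocked at fork node V ∈ conditioning set.
  P3: blocked at chain node C ∈ conditioning set.
  P4: blocked at fork node C ∈ conditioning set.
{C, V} contains no descendant of H and blocks every backdoor path.
Every element of {C, V} is needed (dropping C leaves P4 open; dropping V leaves P2 open), so no proper subset is valid.
Among all size-2 subsets of the eligible variables, only {C, V} blocks every backdoor path, so it is the unique smallest valid adjustment set.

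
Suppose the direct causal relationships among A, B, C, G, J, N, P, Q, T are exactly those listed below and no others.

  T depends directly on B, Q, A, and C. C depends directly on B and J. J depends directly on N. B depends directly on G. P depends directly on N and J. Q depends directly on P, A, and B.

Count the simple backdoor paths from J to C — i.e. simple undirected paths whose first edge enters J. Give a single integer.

A backdoor path from J to C is any simple undirected path whose first edge points into J (i.e. leaves J via a parent).
Parents of J: {N}.
Enumerating:
  P1: J <- N -> P -> Q <- A -> T <- B -> C
  P2: J <- N -> P -> Q <- A -> T <- C
  P3: J <- N -> P -> Q <- B -> C
  P4: J <- N -> P -> Q <- B -> T <- C
  P5: J <- N -> P -> Q -> T <- B -> C
  P6: J <- N -> P -> Q -> T <- C
That exhausts the simple backdoor paths. Count: 6.

6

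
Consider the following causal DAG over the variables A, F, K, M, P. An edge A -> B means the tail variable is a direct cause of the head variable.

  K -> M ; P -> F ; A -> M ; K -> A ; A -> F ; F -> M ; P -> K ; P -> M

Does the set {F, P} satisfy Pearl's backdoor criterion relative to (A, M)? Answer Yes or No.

Backdoor paths from A to M (paths whose first edge points into A):
  P1: A <- K <- P -> F -> M
  P2: A <- K <- P -> M
  P3: A <- K -> M
Condition 1 (no descendant of A in the set): FAILS — F is a descendant of A.
Condition 2 (every backdoor path blocked by {F, P}):
  P1: blocked at fork node P ∈ conditioning set.
  P2: blocked at fork node P ∈ conditioning set.
  P3: open — no interior node is in the conditioning set.
{F, P} does not satisfy the backdoor criterion.

No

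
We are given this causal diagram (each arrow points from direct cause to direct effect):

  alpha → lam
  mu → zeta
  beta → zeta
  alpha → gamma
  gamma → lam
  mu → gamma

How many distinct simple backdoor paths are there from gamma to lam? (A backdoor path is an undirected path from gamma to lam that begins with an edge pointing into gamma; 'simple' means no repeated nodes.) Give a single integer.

A backdoor path from gamma to lam is any simple undirected path whose first edge points into gamma (i.e. leaves gamma via a parent).
Parents of gamma: {alpha, mu}.
Enumerating:
  P1: gamma <- alpha -> lam
That exhausts the simple backdoor paths. Count: 1.

1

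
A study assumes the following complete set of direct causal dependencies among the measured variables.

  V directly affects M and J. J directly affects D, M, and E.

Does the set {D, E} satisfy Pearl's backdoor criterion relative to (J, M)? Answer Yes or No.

Backdoor paths from J to M (paths whose first edge points into J):
  P1: J <- V -> M
Condition 1 (no descendant of J in the set): FAILS — D and E are descendants of J.
Condition 2 (every backdoor path blocked by {D, E}):
  P1: open — no interior node is in the conditioning set.
{D, E} does not satisfy the backdoor criterion.

No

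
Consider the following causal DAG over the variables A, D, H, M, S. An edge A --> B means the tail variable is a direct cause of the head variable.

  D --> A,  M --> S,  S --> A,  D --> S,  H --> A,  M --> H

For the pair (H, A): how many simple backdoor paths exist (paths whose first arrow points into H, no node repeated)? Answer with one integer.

A backdoor path from H to A is any simple undirected path whose first edge points into H (i.e. leaves H via a parent).
Parents of H: {M}.
Enumerating:
  P1: H <- M -> S <- D -> A
  P2: H <- M -> S -> A
That exhausts the simple backdoor paths. Count: 2.

2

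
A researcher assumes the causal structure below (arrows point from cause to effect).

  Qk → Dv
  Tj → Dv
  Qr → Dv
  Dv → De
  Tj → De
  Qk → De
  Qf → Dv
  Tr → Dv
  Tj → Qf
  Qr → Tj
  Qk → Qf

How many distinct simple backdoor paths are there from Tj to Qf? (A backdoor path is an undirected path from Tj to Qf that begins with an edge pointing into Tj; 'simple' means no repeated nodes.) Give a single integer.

A backdoor path from Tj to Qf is any simple undirected path whose first edge points into Tj (i.e. leaves Tj via a parent).
Parents of Tj: {Qr}.
Enumerating:
  P1: Tj <- Qr -> Dv <- Qk -> Qf
  P2: Tj <- Qr -> Dv <- Qf
  P3: Tj <- Qr -> Dv -> De <- Qk -> Qf
That exhausts the simple backdoor paths. Count: 3.

3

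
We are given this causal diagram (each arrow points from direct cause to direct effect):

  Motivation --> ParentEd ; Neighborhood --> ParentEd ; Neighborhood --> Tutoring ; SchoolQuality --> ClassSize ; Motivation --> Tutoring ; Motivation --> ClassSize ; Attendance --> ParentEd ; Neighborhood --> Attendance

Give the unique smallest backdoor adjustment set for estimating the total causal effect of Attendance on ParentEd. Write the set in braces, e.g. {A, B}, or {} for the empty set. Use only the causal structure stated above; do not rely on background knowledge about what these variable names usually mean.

{Neighborhood}

Variables eligible for adjustment (non-descendants of Attendance, excluding Attendance and ParentEd): {ClassSize, Motivation, Neighborhood, SchoolQuality, Tutoring}.
Backdoor paths from Attendance to ParentEd:
  P1: Attendance <- Neighborhood -> Tutoring <- Motivation -> ParentEd
  P2: Attendance <- Neighborhood -> ParentEd
The empty set is not sufficient: P2 (Attendance <- Neighborhood -> ParentEd) has no collider blocking it and no conditioned non-collider, so it is open.
Try {Neighborhood}:
  P1: blocked at fork node Neighborhood ∈ conditioning set.
  P2: blocked at fork node Neighborhood ∈ conditioning set.
{Neighborhood} contains no descendant of Attendance and blocks every backdoor path.
No other singleton works — e.g. {SchoolQuality} leaves P2 open — so {Neighborhood} is the unique smallest valid adjustment set.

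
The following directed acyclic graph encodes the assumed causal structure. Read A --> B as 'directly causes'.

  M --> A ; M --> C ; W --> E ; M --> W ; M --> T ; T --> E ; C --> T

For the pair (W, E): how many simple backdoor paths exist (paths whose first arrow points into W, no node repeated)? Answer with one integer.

2

A backdoor path from W to E is any simple undirected path whose first edge points into W (i.e. leaves W via a parent).
Parents of W: {M}.
Enumerating:
  P1: W <- M -> C -> T -> E
  P2: W <- M -> T -> E
That exhausts the simple backdoor paths. Count: 2.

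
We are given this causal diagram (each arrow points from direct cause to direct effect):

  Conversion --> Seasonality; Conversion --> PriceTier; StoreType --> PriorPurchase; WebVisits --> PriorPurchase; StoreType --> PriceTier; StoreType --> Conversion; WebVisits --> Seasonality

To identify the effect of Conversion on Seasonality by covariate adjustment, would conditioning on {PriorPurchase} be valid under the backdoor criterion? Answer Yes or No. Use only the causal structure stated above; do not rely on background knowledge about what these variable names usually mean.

No

Backdoor paths from Conversion to Seasonality (paths whose first edge points into Conversion):
  P1: Conversion <- StoreType -> PriorPurchase <- WebVisits -> Seasonality
Condition 1 (no descendant of Conversion in the set): holds — descendants of Conversion are {PriceTier, Seasonality}; none are in {PriorPurchase}.
Condition 2 (every backdoor path blocked by {PriorPurchase}):
  P1: open — collider(s) PriorPurchase are conditioned on (or have a conditioned descendant) and no non-collider on the path is in the set.
{PriorPurchase} does not satisfy the backdoor criterion.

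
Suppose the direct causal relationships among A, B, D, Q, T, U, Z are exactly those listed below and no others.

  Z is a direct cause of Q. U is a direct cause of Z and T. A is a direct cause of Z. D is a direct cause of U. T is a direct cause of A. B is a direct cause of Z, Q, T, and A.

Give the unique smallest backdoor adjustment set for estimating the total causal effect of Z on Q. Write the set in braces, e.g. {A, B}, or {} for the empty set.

{B}

Variables eligible for adjustment (non-descendants of Z, excluding Z and Q): {A, B, D, T, U}.
Backdoor paths from Z to Q:
  P1: Z <- B -> Q
  P2: Z <- U -> T <- B -> Q
  P3: Z <- U -> T -> A <- B -> Q
  P4: Z <- A <- B -> Q
  P5: Z <- A <- T <- B -> Q
The empty set is not sufficient: P1 (Z <- B -> Q) has no collider blocking it and no conditioned non-collider, so it is open.
Try {B}:
  P1: blocked at fork node B ∈ conditioning set.
  P2: blocked at collider T (neither it nor any descendant is in the conditioning set).
  P3: blocked at collider A (neither it nor any descendant is in the conditioning set).
  P4: blocked at fork node B ∈ conditioning set.
  P5: blocked at fork node B ∈ conditioning set.
{B} contains no descendant of Z and blocks every backdoor path.
No other singleton works — e.g. {D} leaves P1 open — so {B} is the unique smallest valid adjustment set.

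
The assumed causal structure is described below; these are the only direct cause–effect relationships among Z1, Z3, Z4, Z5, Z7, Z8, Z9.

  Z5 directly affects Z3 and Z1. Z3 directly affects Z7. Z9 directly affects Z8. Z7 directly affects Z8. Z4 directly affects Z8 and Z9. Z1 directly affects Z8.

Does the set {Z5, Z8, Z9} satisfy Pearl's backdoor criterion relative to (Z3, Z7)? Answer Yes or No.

Backdoor paths from Z3 to Z7 (paths whose first edge points into Z3):
  P1: Z3 <- Z5 -> Z1 -> Z8 <- Z7
Condition 1 (no descendant of Z3 in the set): FAILS — Z8 is a descendant of Z3.
Condition 2 (every backdoor path blocked by {Z5, Z8, Z9}):
  P1: blocked at fork node Z5 ∈ conditioning set.
{Z5, Z8, Z9} does not satisfy the backdoor criterion.

No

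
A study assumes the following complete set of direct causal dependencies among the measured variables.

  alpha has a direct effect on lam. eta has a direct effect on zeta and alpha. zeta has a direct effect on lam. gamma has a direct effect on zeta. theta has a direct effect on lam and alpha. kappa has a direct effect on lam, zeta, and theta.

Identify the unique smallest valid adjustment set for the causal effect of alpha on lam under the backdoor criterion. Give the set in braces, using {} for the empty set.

{eta, theta}

Variables eligible for adjustment (non-descendants of alpha, excluding alpha and lam): {eta, gamma, kappa, theta, zeta}.
Backdoor paths from alpha to lam:
  P1: alpha <- theta <- kappa -> zeta -> lam
  P2: alpha <- theta <- kappa -> lam
  P3: alpha <- theta -> lam
  P4: alpha <- eta -> zeta <- kappa -> theta -> lam
  P5: alpha <- eta -> zeta <- kappa -> lam
  P6: alpha <- eta -> zeta -> lam
The empty set is not sufficient: P1 (alpha <- theta <- kappa -> zeta -> lam) has no collider blocking it and no conditioned non-collider, so it is open.
Try {eta, theta}:
  P1: blocked at chain node theta ∈ conditioning set.
  P2: blocked at chain node theta ∈ conditioning set.
  P3: blocked at fork node theta ∈ conditioning set.
  P4: blocked at fork node eta ∈ conditioning set.
  P5: blocked at fork node eta ∈ conditioning set.
  P6: blocked at fork node eta ∈ conditioning set.
{eta, theta} contains no descendant of alpha and blocks every backdoor path.
Every element of {eta, theta} is needed (dropping eta leaves P6 open; dropping theta leaves P1 open), so no proper subset is valid.
Among all size-2 subsets of the eligible variables, only {eta, theta} blocks every backdoor path, so it is the unique smallest valid adjustment set.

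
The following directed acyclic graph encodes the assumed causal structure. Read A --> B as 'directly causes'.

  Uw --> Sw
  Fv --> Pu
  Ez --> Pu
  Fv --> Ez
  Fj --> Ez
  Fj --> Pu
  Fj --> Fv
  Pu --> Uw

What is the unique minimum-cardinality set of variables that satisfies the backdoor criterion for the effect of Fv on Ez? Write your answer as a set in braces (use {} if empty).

{Fj}

Variables eligible for adjustment (non-descendants of Fv, excluding Fv and Ez): {Fj}.
Backdoor paths from Fv to Ez:
  P1: Fv <- Fj -> Ez
  P2: Fv <- Fj -> Pu <- Ez
The empty set is not sufficient: P1 (Fv <- Fj -> Ez) has no collider blocking it and no conditioned non-collider, so it is open.
Try {Fj}:
  P1: blocked at fork node Fj ∈ conditioning set.
  P2: blocked at fork node Fj ∈ conditioning set.
{Fj} contains no descendant of Fv and blocks every backdoor path.
{Fj} is the unique smallest valid adjustment set.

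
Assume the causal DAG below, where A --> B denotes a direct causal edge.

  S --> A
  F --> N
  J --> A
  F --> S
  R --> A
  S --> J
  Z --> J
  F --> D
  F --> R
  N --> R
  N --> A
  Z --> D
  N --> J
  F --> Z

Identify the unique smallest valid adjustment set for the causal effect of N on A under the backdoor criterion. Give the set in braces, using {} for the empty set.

Variables eligible for adjustment (non-descendants of N, excluding N and A): {D, F, S, Z}.
Backdoor paths from N to A:
  P1: N <- F -> S -> J -> A
  P2: N <- F -> S -> A
  P3: N <- F -> R -> A
  P4: N <- F -> Z -> J <- S -> A
  P5: N <- F -> Z -> J -> A
  P6: N <- F -> D <- Z -> J <- S -> A
  P7: N <- F -> D <- Z -> J -> A
The empty set is not sufficient: P1 (N <- F -> S -> J -> A) has no collider blocking it and no conditioned non-collider, so it is open.
Try {F}:
  P1: blocked at fork node F ∈ conditioning set.
  P2: blocked at fork node F ∈ conditioning set.
  P3: blocked at fork node F ∈ conditioning set.
  P4: blocked at fork node F ∈ conditioning set.
  P5: blocked at fork node F ∈ conditioning set.
  P6: blocked at fork node F ∈ conditioning set.
  P7: blocked at fork node F ∈ conditioning set.
{F} contains no descendant of N and blocks every backdoor path.
No other singleton works — e.g. {S} leaves P3 open — so {F} is the unique smallest valid adjustment set.

{F}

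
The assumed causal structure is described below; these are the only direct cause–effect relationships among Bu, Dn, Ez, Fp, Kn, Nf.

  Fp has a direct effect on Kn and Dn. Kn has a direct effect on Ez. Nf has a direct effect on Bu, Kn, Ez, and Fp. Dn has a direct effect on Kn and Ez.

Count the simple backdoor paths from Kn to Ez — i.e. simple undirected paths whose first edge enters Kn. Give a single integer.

6

A backdoor path from Kn to Ez is any simple undirected path whose first edge points into Kn (i.e. leaves Kn via a parent).
Parents of Kn: {Dn, Fp, Nf}.
Enumerating:
  P1: Kn <- Nf -> Fp -> Dn -> Ez
  P2: Kn <- Nf -> Ez
  P3: Kn <- Fp <- Nf -> Ez
  P4: Kn <- Fp -> Dn -> Ez
  P5: Kn <- Dn <- Fp <- Nf -> Ez
  P6: Kn <- Dn -> Ez
That exhausts the simple backdoor paths. Count: 6.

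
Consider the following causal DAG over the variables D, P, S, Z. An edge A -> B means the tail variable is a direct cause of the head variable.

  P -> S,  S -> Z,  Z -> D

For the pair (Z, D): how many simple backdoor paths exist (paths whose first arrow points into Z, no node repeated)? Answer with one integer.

A backdoor path from Z to D is any simple undirected path whose first edge points into Z (i.e. leaves Z via a parent).
Parents of Z: {S}.
No simple path from any parent of Z reaches D without revisiting Z, so there are no backdoor paths.

0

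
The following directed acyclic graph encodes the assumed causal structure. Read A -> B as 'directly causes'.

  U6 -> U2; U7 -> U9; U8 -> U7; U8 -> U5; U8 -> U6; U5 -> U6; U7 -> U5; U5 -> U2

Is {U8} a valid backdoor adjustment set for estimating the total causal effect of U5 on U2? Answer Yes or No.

Backdoor paths from U5 to U2 (paths whose first edge points into U5):
  P1: U5 <- U8 -> U6 -> U2
  P2: U5 <- U7 <- U8 -> U6 -> U2
Condition 1 (no descendant of U5 in the set): holds — descendants of U5 are {U2, U6}; none are in {U8}.
Condition 2 (every backdoor path blocked by {U8}):
  P1: blocked at fork node U8 ∈ conditioning set.
  P2: blocked at fork node U8 ∈ conditioning set.
{U8} satisfies the backdoor criterion.

Yes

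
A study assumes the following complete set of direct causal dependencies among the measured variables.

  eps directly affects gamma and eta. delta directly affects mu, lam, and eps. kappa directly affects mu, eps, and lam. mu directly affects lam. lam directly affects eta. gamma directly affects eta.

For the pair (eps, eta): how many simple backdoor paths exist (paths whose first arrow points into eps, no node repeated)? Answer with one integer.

A backdoor path from eps to eta is any simple undirected path whose first edge points into eps (i.e. leaves eps via a parent).
Parents of eps: {delta, kappa}.
Enumerating:
  P1: eps <- delta -> mu <- kappa -> lam -> eta
  P2: eps <- delta -> mu -> lam -> eta
  P3: eps <- delta -> lam -> eta
  P4: eps <- kappa -> mu <- delta -> lam -> eta
  P5: eps <- kappa -> mu -> lam -> eta
  P6: eps <- kappa -> lam -> eta
That exhausts the simple backdoor paths. Count: 6.

6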